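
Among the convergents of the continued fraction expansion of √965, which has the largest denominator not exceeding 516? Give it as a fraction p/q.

√965 = [31; 15, 1, 1, 15, 62, …] (period length 5).
Convergents:
  p_0/q_0 = 31/1
  p_1/q_1 = 466/15
  p_2/q_2 = 497/16
  p_3/q_3 = 963/31
  p_4/q_4 = 14942/481
  p_5/q_5 = 927367/29853
q_4 = 481 ≤ 516 < 29853 = q_5, so the answer is 14942/481.

14942/481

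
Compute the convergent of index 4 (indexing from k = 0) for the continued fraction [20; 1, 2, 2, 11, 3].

Using pₖ = aₖpₖ₋₁ + pₖ₋₂, qₖ = aₖqₖ₋₁ + qₖ₋₂ (with p₋₁=1, p₋₂=0, q₋₁=0, q₋₂=1):
  k=0: a=20, p=20, q=1
  k=1: a=1, p=21, q=1
  k=2: a=2, p=62, q=3
  k=3: a=2, p=145, q=7
  k=4: a=11, p=1657, q=80

1657/80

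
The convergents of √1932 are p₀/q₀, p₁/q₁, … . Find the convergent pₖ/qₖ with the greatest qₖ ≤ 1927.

√1932 = [43; 1, 20, 1, 86, …] (period length 4).
Convergents:
  p_0/q_0 = 43/1
  p_1/q_1 = 44/1
  p_2/q_2 = 923/21
  p_3/q_3 = 967/22
  p_4/q_4 = 84085/1913
  p_5/q_5 = 85052/1935
q_4 = 1913 ≤ 1927 < 1935 = q_5, so the answer is 84085/1913.

84085/1913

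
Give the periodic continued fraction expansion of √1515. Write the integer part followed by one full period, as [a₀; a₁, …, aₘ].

[38; 1, 11, 1, 76]

a₀ = ⌊√1515⌋ = 38.
With m₀=0, d₀=1 and mₖ₊₁ = dₖaₖ − mₖ, dₖ₊₁ = (n − mₖ₊₁²)/dₖ, aₖ₊₁ = ⌊(a₀+mₖ₊₁)/dₖ₊₁⌋:
  k=1: m=38, d=71, a=1
  k=2: m=33, d=6, a=11
  k=3: m=33, d=71, a=1
  k=4: m=38, d=1, a=76
d=1 and a=2a₀=76 at k=4, so the next step gives (m, d) = (38, 71) again — its k=1 value — and the period has length 4.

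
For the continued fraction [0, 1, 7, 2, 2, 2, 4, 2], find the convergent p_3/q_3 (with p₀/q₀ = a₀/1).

15/17

Using pₖ = aₖpₖ₋₁ + pₖ₋₂, qₖ = aₖqₖ₋₁ + qₖ₋₂ (with p₋₁=1, p₋₂=0, q₋₁=0, q₋₂=1):
  k=0: a=0, p=0, q=1
  k=1: a=1, p=1, q=1
  k=2: a=7, p=7, q=8
  k=3: a=2, p=15, q=17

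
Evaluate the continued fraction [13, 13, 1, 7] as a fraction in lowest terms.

Using pₖ = aₖpₖ₋₁ + pₖ₋₂ and qₖ = aₖqₖ₋₁ + qₖ₋₂:
  k=0: a=13, p=13, q=1
  k=1: a=13, p=170, q=13
  k=2: a=1, p=183, q=14
  k=3: a=7, p=1451, q=111

1451/111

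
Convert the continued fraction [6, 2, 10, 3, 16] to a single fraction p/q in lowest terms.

6872/1061

Using pₖ = aₖpₖ₋₁ + pₖ₋₂ and qₖ = aₖqₖ₋₁ + qₖ₋₂:
  k=0: a=6, p=6, q=1
  k=1: a=2, p=13, q=2
  k=2: a=10, p=136, q=21
  k=3: a=3, p=421, q=65
  k=4: a=16, p=6872, q=1061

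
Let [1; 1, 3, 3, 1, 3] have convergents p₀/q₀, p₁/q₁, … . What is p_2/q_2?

7/4

Using pₖ = aₖpₖ₋₁ + pₖ₋₂, qₖ = aₖqₖ₋₁ + qₖ₋₂ (with p₋₁=1, p₋₂=0, q₋₁=0, q₋₂=1):
  k=0: a=1, p=1, q=1
  k=1: a=1, p=2, q=1
  k=2: a=3, p=7, q=4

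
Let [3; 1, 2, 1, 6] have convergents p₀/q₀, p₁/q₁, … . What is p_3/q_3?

15/4

Using pₖ = aₖpₖ₋₁ + pₖ₋₂, qₖ = aₖqₖ₋₁ + qₖ₋₂ (with p₋₁=1, p₋₂=0, q₋₁=0, q₋₂=1):
  k=0: a=3, p=3, q=1
  k=1: a=1, p=4, q=1
  k=2: a=2, p=11, q=3
  k=3: a=1, p=15, q=4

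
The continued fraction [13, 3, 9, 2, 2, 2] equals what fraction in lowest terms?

4676/351

Using pₖ = aₖpₖ₋₁ + pₖ₋₂ and qₖ = aₖqₖ₋₁ + qₖ₋₂:
  k=0: a=13, p=13, q=1
  k=1: a=3, p=40, q=3
  k=2: a=9, p=373, q=28
  k=3: a=2, p=786, q=59
  k=4: a=2, p=1945, q=146
  k=5: a=2, p=4676, q=351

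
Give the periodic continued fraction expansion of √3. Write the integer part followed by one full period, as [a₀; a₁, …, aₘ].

a₀ = ⌊√3⌋ = 1.

[1; 1, 2]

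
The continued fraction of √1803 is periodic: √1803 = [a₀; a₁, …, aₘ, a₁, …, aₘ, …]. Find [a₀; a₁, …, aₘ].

[42; 2, 6, 28, 6, 2, 84]

a₀ = ⌊√1803⌋ = 42.
With m₀=0, d₀=1 and mₖ₊₁ = dₖaₖ − mₖ, dₖ₊₁ = (n − mₖ₊₁²)/dₖ, aₖ₊₁ = ⌊(a₀+mₖ₊₁)/dₖ₊₁⌋:
  k=1: m=42, d=39, a=2
  k=2: m=36, d=13, a=6
  k=3: m=42, d=3, a=28
  k=4: m=42, d=13, a=6
  k=5: m=36, d=39, a=2
  k=6: m=42, d=1, a=84
d=1 and a=2a₀=84 at k=6, so the next step gives (m, d) = (42, 39) again — its k=1 value — and the period has length 6.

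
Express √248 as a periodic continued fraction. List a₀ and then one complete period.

a₀ = ⌊√248⌋ = 15.
With m₀=0, d₀=1 and mₖ₊₁ = dₖaₖ − mₖ, dₖ₊₁ = (n − mₖ₊₁²)/dₖ, aₖ₊₁ = ⌊(a₀+mₖ₊₁)/dₖ₊₁⌋:
  k=1: m=15, d=23, a=1
  k=2: m=8, d=8, a=2
  k=3: m=8, d=23, a=1
  k=4: m=15, d=1, a=30
d=1 and a=2a₀=30 at k=4, so the next step gives (m, d) = (15, 23) again — its k=1 value — and the period has length 4.

[15; 1, 2, 1, 30]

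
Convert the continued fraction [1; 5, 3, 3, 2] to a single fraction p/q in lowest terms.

Fold from the inside: start with 2/1.
  3 + 1/2 = 7/2
  3 + 2/7 = 23/7
  5 + 7/23 = 122/23
  1 + 23/122 = 145/122

145/122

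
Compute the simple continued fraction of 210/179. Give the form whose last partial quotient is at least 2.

[1; 5, 1, 3, 2, 3]

210 = 1·179 + 31
179 = 5·31 + 24
31 = 1·24 + 7
24 = 3·7 + 3
7 = 2·3 + 1
3 = 3·1 + 0  (stop)
So 210/179 = [1; 5, 1, 3, 2, 3].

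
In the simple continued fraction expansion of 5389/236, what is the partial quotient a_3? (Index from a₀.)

19

5389 = 22·236 + 197   →  a_0 = 22
236 = 1·197 + 39   →  a_1 = 1
197 = 5·39 + 2   →  a_2 = 5
39 = 19·2 + 1   →  a_3 = 19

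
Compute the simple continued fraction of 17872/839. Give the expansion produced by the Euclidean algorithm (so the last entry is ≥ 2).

[21; 3, 3, 6, 6, 2]

17872 = 21×839 + 253
839 = 3×253 + 80
253 = 3×80 + 13
80 = 6×13 + 2
13 = 6×2 + 1
2 = 2×1 + 0  (stop)
So 17872/839 = [21; 3, 3, 6, 6, 2].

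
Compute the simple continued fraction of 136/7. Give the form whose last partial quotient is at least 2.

[19; 2, 3]

136 = 19·7 + 3
7 = 2·3 + 1
3 = 3·1 + 0  (stop)
So 136/7 = [19; 2, 3].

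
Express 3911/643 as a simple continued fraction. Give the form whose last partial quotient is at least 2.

3911 = 6*643 + 53
643 = 12*53 + 7
53 = 7*7 + 4
7 = 1*4 + 3
4 = 1*3 + 1
3 = 3*1 + 0  (stop)
So 3911/643 = [6; 12, 7, 1, 1, 3].

[6; 12, 7, 1, 1, 3]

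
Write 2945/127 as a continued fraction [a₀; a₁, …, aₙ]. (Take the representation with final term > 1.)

[23; 5, 3, 2, 3]

2945 = 23×127 + 24
127 = 5×24 + 7
24 = 3×7 + 3
7 = 2×3 + 1
3 = 3×1 + 0  (stop)
So 2945/127 = [23; 5, 3, 2, 3].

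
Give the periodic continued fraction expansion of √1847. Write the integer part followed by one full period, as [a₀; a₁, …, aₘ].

a₀ = ⌊√1847⌋ = 42.
With m₀=0, d₀=1 and mₖ₊₁ = dₖaₖ − mₖ, dₖ₊₁ = (n − mₖ₊₁²)/dₖ, aₖ₊₁ = ⌊(a₀+mₖ₊₁)/dₖ₊₁⌋:
  k=1: m=42, d=83, a=1
  k=2: m=41, d=2, a=41
  k=3: m=41, d=83, a=1
  k=4: m=42, d=1, a=84
d=1 and a=2a₀=84 at k=4, so the next step gives (m, d) = (42, 83) again — its k=1 value — and the period has length 4.

[42; 1, 41, 1, 84]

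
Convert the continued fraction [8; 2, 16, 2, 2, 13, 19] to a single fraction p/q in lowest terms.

Using pₖ = aₖpₖ₋₁ + pₖ₋₂ and qₖ = aₖqₖ₋₁ + qₖ₋₂:
  k=0: a=8, p=8, q=1
  k=1: a=2, p=17, q=2
  k=2: a=16, p=280, q=33
  k=3: a=2, p=577, q=68
  k=4: a=2, p=1434, q=169
  k=5: a=13, p=19219, q=2265
  k=6: a=19, p=366595, q=43204

366595/43204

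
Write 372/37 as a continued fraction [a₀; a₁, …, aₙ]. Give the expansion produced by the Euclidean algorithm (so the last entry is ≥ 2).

[10; 18, 2]

372 = 10×37 + 2
37 = 18×2 + 1
2 = 2×1 + 0  (stop)
So 372/37 = [10; 18, 2].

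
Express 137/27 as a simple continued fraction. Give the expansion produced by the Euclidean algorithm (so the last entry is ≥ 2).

[5; 13, 2]

137 = 5·27 + 2
27 = 13·2 + 1
2 = 2·1 + 0  (stop)
So 137/27 = [5; 13, 2].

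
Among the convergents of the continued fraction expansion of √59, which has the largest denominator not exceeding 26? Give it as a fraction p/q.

169/22

√59 = [7; 1, 2, 7, 2, 1, 14, …] (period length 6).
Convergents:
  p_0/q_0 = 7/1
  p_1/q_1 = 8/1
  p_2/q_2 = 23/3
  p_3/q_3 = 169/22
  p_4/q_4 = 361/47
q_3 = 22 ≤ 26 < 47 = q_4, so the answer is 169/22.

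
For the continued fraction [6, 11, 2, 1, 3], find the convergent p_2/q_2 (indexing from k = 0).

140/23

Using pₖ = aₖpₖ₋₁ + pₖ₋₂, qₖ = aₖqₖ₋₁ + qₖ₋₂ (with p₋₁=1, p₋₂=0, q₋₁=0, q₋₂=1):
  k=0: a=6, p=6, q=1
  k=1: a=11, p=67, q=11
  k=2: a=2, p=140, q=23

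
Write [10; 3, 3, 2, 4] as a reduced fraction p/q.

Fold from the inside: start with 4/1.
  2 + 1/4 = 9/4
  3 + 4/9 = 31/9
  3 + 9/31 = 102/31
  10 + 31/102 = 1051/102

1051/102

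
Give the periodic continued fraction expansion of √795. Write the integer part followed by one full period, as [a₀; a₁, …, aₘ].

[28; 5, 9, 5, 56]

a₀ = ⌊√795⌋ = 28.
With m₀=0, d₀=1 and mₖ₊₁ = dₖaₖ − mₖ, dₖ₊₁ = (n − mₖ₊₁²)/dₖ, aₖ₊₁ = ⌊(a₀+mₖ₊₁)/dₖ₊₁⌋:
  k=1: m=28, d=11, a=5
  k=2: m=27, d=6, a=9
  k=3: m=27, d=11, a=5
  k=4: m=28, d=1, a=56
d=1 and a=2a₀=56 at k=4, so the next step gives (m, d) = (28, 11) again — its k=1 value — and the period has length 4.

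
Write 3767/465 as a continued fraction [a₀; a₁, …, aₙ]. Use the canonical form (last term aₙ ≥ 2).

[8; 9, 1, 8, 2, 2]

3767 = 8×465 + 47
465 = 9×47 + 42
47 = 1×42 + 5
42 = 8×5 + 2
5 = 2×2 + 1
2 = 2×1 + 0  (stop)
So 3767/465 = [8; 9, 1, 8, 2, 2].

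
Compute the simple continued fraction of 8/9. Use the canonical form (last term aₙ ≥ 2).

[0; 1, 8]

8 = 0·9 + 8
9 = 1·8 + 1
8 = 8·1 + 0  (stop)
So 8/9 = [0; 1, 8].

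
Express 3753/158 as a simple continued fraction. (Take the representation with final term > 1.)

3753 = 23×158 + 119
158 = 1×119 + 39
119 = 3×39 + 2
39 = 19×2 + 1
2 = 2×1 + 0  (stop)
So 3753/158 = [23; 1, 3, 19, 2].

[23; 1, 3, 19, 2]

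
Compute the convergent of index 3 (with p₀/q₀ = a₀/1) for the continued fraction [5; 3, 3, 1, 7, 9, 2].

Using pₖ = aₖpₖ₋₁ + pₖ₋₂, qₖ = aₖqₖ₋₁ + qₖ₋₂ (with p₋₁=1, p₋₂=0, q₋₁=0, q₋₂=1):
  k=0: a=5, p=5, q=1
  k=1: a=3, p=16, q=3
  k=2: a=3, p=53, q=10
  k=3: a=1, p=69, q=13

69/13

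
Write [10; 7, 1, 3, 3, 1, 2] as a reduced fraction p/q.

Fold from the inside: start with 2/1.
  1 + 1/2 = 3/2
  3 + 2/3 = 11/3
  3 + 3/11 = 36/11
  1 + 11/36 = 47/36
  7 + 36/47 = 365/47
  10 + 47/365 = 3697/365

3697/365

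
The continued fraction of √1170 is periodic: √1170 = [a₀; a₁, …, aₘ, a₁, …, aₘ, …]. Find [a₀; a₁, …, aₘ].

a₀ = ⌊√1170⌋ = 34.
With m₀=0, d₀=1 and mₖ₊₁ = dₖaₖ − mₖ, dₖ₊₁ = (n − mₖ₊₁²)/dₖ, aₖ₊₁ = ⌊(a₀+mₖ₊₁)/dₖ₊₁⌋:
  k=1: m=34, d=14, a=4
  k=2: m=22, d=49, a=1
  k=3: m=27, d=9, a=6
  k=4: m=27, d=49, a=1
  k=5: m=22, d=14, a=4
  k=6: m=34, d=1, a=68
d=1 and a=2a₀=68 at k=6, so the next step gives (m, d) = (34, 14) again — its k=1 value — and the period has length 6.

[34; 4, 1, 6, 1, 4, 68]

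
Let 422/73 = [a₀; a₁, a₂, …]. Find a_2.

422 = 5·73 + 57   →  a_0 = 5
73 = 1·57 + 16   →  a_1 = 1
57 = 3·16 + 9   →  a_2 = 3

3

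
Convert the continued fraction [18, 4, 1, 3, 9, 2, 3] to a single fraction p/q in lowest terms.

23473/1289

Fold from the inside: start with 3/1.
  2 + 1/3 = 7/3
  9 + 3/7 = 66/7
  3 + 7/66 = 205/66
  1 + 66/205 = 271/205
  4 + 205/271 = 1289/271
  18 + 271/1289 = 23473/1289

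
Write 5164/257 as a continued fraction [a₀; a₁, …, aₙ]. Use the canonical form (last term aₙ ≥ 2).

5164 = 20·257 + 24
257 = 10·24 + 17
24 = 1·17 + 7
17 = 2·7 + 3
7 = 2·3 + 1
3 = 3·1 + 0  (stop)
So 5164/257 = [20; 10, 1, 2, 2, 3].

[20; 10, 1, 2, 2, 3]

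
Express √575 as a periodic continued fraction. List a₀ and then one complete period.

[23; 1, 46]

a₀ = ⌊√575⌋ = 23.
With m₀=0, d₀=1 and mₖ₊₁ = dₖaₖ − mₖ, dₖ₊₁ = (n − mₖ₊₁²)/dₖ, aₖ₊₁ = ⌊(a₀+mₖ₊₁)/dₖ₊₁⌋:
  k=1: m=23, d=46, a=1
  k=2: m=23, d=1, a=46
d=1 and a=2a₀=46 at k=2, so the next step gives (m, d) = (23, 46) again — its k=1 value — and the period has length 2.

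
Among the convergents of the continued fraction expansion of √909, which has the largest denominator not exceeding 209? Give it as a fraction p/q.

√909 = [30; 6, 1, 2, 6, 2, 1, 6, 60, …] (period length 8).
Convergents:
  p_0/q_0 = 30/1
  p_1/q_1 = 181/6
  p_2/q_2 = 211/7
  p_3/q_3 = 603/20
  p_4/q_4 = 3829/127
  p_5/q_5 = 8261/274
q_4 = 127 ≤ 209 < 274 = q_5, so the answer is 3829/127.

3829/127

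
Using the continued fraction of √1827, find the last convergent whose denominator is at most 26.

√1827 = [42; 1, 2, 1, 8, 1, 2, 1, 84, …] (period length 8).
Convergents:
  p_0/q_0 = 42/1
  p_1/q_1 = 43/1
  p_2/q_2 = 128/3
  p_3/q_3 = 171/4
  p_4/q_4 = 1496/35
q_3 = 4 ≤ 26 < 35 = q_4, so the answer is 171/4.

171/4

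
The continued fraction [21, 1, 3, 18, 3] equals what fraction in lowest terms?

4851/223

Fold from the inside: start with 3/1.
  18 + 1/3 = 55/3
  3 + 3/55 = 168/55
  1 + 55/168 = 223/168
  21 + 168/223 = 4851/223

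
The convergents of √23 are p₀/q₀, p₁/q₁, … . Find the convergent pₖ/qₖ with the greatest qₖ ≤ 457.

√23 = [4; 1, 3, 1, 8, …] (period length 4).
Convergents:
  p_0/q_0 = 4/1
  p_1/q_1 = 5/1
  p_2/q_2 = 19/4
  p_3/q_3 = 24/5
  p_4/q_4 = 211/44
  p_5/q_5 = 235/49
  p_6/q_6 = 916/191
  p_7/q_7 = 1151/240
  p_8/q_8 = 10124/2111
q_7 = 240 ≤ 457 < 2111 = q_8, so the answer is 1151/240.

1151/240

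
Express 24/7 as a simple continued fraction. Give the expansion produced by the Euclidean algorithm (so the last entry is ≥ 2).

[3; 2, 3]

24 = 3·7 + 3
7 = 2·3 + 1
3 = 3·1 + 0  (stop)
So 24/7 = [3; 2, 3].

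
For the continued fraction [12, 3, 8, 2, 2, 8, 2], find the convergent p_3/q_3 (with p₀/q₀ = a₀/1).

Using pₖ = aₖpₖ₋₁ + pₖ₋₂, qₖ = aₖqₖ₋₁ + qₖ₋₂ (with p₋₁=1, p₋₂=0, q₋₁=0, q₋₂=1):
  k=0: a=12, p=12, q=1
  k=1: a=3, p=37, q=3
  k=2: a=8, p=308, q=25
  k=3: a=2, p=653, q=53

653/53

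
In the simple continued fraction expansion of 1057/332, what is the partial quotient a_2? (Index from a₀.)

1057 = 3·332 + 61   →  a_0 = 3
332 = 5·61 + 27   →  a_1 = 5
61 = 2·27 + 7   →  a_2 = 2

2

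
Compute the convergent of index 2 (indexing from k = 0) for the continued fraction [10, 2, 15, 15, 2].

325/31

Using pₖ = aₖpₖ₋₁ + pₖ₋₂, qₖ = aₖqₖ₋₁ + qₖ₋₂ (with p₋₁=1, p₋₂=0, q₋₁=0, q₋₂=1):
  k=0: a=10, p=10, q=1
  k=1: a=2, p=21, q=2
  k=2: a=15, p=325, q=31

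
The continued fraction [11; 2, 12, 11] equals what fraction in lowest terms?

3180/277

Fold from the inside: start with 11/1.
  12 + 1/11 = 133/11
  2 + 11/133 = 277/133
  11 + 133/277 = 3180/277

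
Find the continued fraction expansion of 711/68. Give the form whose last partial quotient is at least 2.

711 = 10×68 + 31
68 = 2×31 + 6
31 = 5×6 + 1
6 = 6×1 + 0  (stop)
So 711/68 = [10; 2, 5, 6].

[10; 2, 5, 6]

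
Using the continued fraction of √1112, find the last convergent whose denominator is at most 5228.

√1112 = [33; 2, 1, 7, 1, 2, 66, …] (period length 6).
Convergents:
  p_0/q_0 = 33/1
  p_1/q_1 = 67/2
  p_2/q_2 = 100/3
  p_3/q_3 = 767/23
  p_4/q_4 = 867/26
  p_5/q_5 = 2501/75
  p_6/q_6 = 165933/4976
  p_7/q_7 = 334367/10027
q_6 = 4976 ≤ 5228 < 10027 = q_7, so the answer is 165933/4976.

165933/4976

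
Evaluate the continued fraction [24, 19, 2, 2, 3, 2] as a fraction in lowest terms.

Using pₖ = aₖpₖ₋₁ + pₖ₋₂ and qₖ = aₖqₖ₋₁ + qₖ₋₂:
  k=0: a=24, p=24, q=1
  k=1: a=19, p=457, q=19
  k=2: a=2, p=938, q=39
  k=3: a=2, p=2333, q=97
  k=4: a=3, p=7937, q=330
  k=5: a=2, p=18207, q=757

18207/757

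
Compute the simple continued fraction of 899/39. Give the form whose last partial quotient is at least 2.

899 = 23×39 + 2
39 = 19×2 + 1
2 = 2×1 + 0  (stop)
So 899/39 = [23; 19, 2].

[23; 19, 2]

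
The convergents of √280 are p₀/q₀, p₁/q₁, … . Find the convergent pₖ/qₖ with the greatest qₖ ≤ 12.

√280 = [16; 1, 2, 1, 2, 1, 32, …] (period length 6).
Convergents:
  p_0/q_0 = 16/1
  p_1/q_1 = 17/1
  p_2/q_2 = 50/3
  p_3/q_3 = 67/4
  p_4/q_4 = 184/11
  p_5/q_5 = 251/15
q_4 = 11 ≤ 12 < 15 = q_5, so the answer is 184/11.

184/11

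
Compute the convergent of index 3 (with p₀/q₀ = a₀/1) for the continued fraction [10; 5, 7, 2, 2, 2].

785/77

Using pₖ = aₖpₖ₋₁ + pₖ₋₂, qₖ = aₖqₖ₋₁ + qₖ₋₂ (with p₋₁=1, p₋₂=0, q₋₁=0, q₋₂=1):
  k=0: a=10, p=10, q=1
  k=1: a=5, p=51, q=5
  k=2: a=7, p=367, q=36
  k=3: a=2, p=785, q=77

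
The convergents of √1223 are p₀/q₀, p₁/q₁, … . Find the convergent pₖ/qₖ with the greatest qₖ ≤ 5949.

√1223 = [34; 1, 33, 1, 68, …] (period length 4).
Convergents:
  p_0/q_0 = 34/1
  p_1/q_1 = 35/1
  p_2/q_2 = 1189/34
  p_3/q_3 = 1224/35
  p_4/q_4 = 84421/2414
  p_5/q_5 = 85645/2449
  p_6/q_6 = 2910706/83231
q_5 = 2449 ≤ 5949 < 83231 = q_6, so the answer is 85645/2449.

85645/2449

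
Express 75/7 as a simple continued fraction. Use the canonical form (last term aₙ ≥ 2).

[10; 1, 2, 2]

75 = 10*7 + 5
7 = 1*5 + 2
5 = 2*2 + 1
2 = 2*1 + 0  (stop)
So 75/7 = [10; 1, 2, 2].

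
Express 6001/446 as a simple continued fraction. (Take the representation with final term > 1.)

6001 = 13×446 + 203
446 = 2×203 + 40
203 = 5×40 + 3
40 = 13×3 + 1
3 = 3×1 + 0  (stop)
So 6001/446 = [13; 2, 5, 13, 3].

[13; 2, 5, 13, 3]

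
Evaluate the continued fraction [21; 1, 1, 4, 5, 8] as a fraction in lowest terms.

8298/385

Fold from the inside: start with 8/1.
  5 + 1/8 = 41/8
  4 + 8/41 = 172/41
  1 + 41/172 = 213/172
  1 + 172/213 = 385/213
  21 + 213/385 = 8298/385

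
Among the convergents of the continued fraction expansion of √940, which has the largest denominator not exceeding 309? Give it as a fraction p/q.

√940 = [30; 1, 1, 1, 14, 1, 1, 1, 60, …] (period length 8).
Convergents:
  p_0/q_0 = 30/1
  p_1/q_1 = 31/1
  p_2/q_2 = 61/2
  p_3/q_3 = 92/3
  p_4/q_4 = 1349/44
  p_5/q_5 = 1441/47
  p_6/q_6 = 2790/91
  p_7/q_7 = 4231/138
  p_8/q_8 = 256650/8371
q_7 = 138 ≤ 309 < 8371 = q_8, so the answer is 4231/138.

4231/138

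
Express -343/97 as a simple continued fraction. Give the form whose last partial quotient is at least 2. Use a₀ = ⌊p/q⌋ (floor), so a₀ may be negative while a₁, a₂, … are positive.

-343 = -4×97 + 45
97 = 2×45 + 7
45 = 6×7 + 3
7 = 2×3 + 1
3 = 3×1 + 0  (stop)
So -343/97 = [-4; 2, 6, 2, 3].

[-4; 2, 6, 2, 3]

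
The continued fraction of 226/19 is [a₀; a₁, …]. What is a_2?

8

226 = 11·19 + 17   →  a_0 = 11
19 = 1·17 + 2   →  a_1 = 1
17 = 8·2 + 1   →  a_2 = 8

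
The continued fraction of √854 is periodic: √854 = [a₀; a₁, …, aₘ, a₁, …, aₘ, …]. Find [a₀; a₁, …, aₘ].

[29; 4, 2, 11, 4, 11, 2, 4, 58]

a₀ = ⌊√854⌋ = 29.
With m₀=0, d₀=1 and mₖ₊₁ = dₖaₖ − mₖ, dₖ₊₁ = (n − mₖ₊₁²)/dₖ, aₖ₊₁ = ⌊(a₀+mₖ₊₁)/dₖ₊₁⌋:
  k=1: m=29, d=13, a=4
  k=2: m=23, d=25, a=2
  k=3: m=27, d=5, a=11
  k=4: m=28, d=14, a=4
  k=5: m=28, d=5, a=11
  k=6: m=27, d=25, a=2
  k=7: m=23, d=13, a=4
  k=8: m=29, d=1, a=58
d=1 and a=2a₀=58 at k=8, so the next step gives (m, d) = (29, 13) again — its k=1 value — and the period has length 8.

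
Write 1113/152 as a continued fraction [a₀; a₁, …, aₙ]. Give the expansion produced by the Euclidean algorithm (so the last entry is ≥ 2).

[7; 3, 9, 1, 4]

1113 = 7*152 + 49
152 = 3*49 + 5
49 = 9*5 + 4
5 = 1*4 + 1
4 = 4*1 + 0  (stop)
So 1113/152 = [7; 3, 9, 1, 4].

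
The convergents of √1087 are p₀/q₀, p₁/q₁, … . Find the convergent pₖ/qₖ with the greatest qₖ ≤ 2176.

√1087 = [32; 1, 31, 1, 64, …] (period length 4).
Convergents:
  p_0/q_0 = 32/1
  p_1/q_1 = 33/1
  p_2/q_2 = 1055/32
  p_3/q_3 = 1088/33
  p_4/q_4 = 70687/2144
  p_5/q_5 = 71775/2177
q_4 = 2144 ≤ 2176 < 2177 = q_5, so the answer is 70687/2144.

70687/2144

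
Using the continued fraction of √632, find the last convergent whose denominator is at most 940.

√632 = [25; 7, 6, 7, 50, …] (period length 4).
Convergents:
  p_0/q_0 = 25/1
  p_1/q_1 = 176/7
  p_2/q_2 = 1081/43
  p_3/q_3 = 7743/308
  p_4/q_4 = 388231/15443
q_3 = 308 ≤ 940 < 15443 = q_4, so the answer is 7743/308.

7743/308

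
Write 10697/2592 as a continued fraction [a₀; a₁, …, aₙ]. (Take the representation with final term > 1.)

[4; 7, 1, 7, 4, 2, 4]

10697 = 4×2592 + 329
2592 = 7×329 + 289
329 = 1×289 + 40
289 = 7×40 + 9
40 = 4×9 + 4
9 = 2×4 + 1
4 = 4×1 + 0  (stop)
So 10697/2592 = [4; 7, 1, 7, 4, 2, 4].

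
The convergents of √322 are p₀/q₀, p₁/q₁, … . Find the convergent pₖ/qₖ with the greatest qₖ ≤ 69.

√322 = [17; 1, 16, 1, 34, …] (period length 4).
Convergents:
  p_0/q_0 = 17/1
  p_1/q_1 = 18/1
  p_2/q_2 = 305/17
  p_3/q_3 = 323/18
  p_4/q_4 = 11287/629
q_3 = 18 ≤ 69 < 629 = q_4, so the answer is 323/18.

323/18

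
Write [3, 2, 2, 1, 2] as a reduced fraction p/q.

Fold from the inside: start with 2/1.
  1 + 1/2 = 3/2
  2 + 2/3 = 8/3
  2 + 3/8 = 19/8
  3 + 8/19 = 65/19

65/19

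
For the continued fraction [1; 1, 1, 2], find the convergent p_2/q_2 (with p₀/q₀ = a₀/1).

Using pₖ = aₖpₖ₋₁ + pₖ₋₂, qₖ = aₖqₖ₋₁ + qₖ₋₂ (with p₋₁=1, p₋₂=0, q₋₁=0, q₋₂=1):
  k=0: a=1, p=1, q=1
  k=1: a=1, p=2, q=1
  k=2: a=1, p=3, q=2

3/2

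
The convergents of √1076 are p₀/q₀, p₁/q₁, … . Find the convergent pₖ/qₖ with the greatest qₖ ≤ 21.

√1076 = [32; 1, 4, 16, 4, 1, 64, …] (period length 6).
Convergents:
  p_0/q_0 = 32/1
  p_1/q_1 = 33/1
  p_2/q_2 = 164/5
  p_3/q_3 = 2657/81
q_2 = 5 ≤ 21 < 81 = q_3, so the answer is 164/5.

164/5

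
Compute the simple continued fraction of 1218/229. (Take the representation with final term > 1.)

[5; 3, 7, 3, 3]

1218 = 5*229 + 73
229 = 3*73 + 10
73 = 7*10 + 3
10 = 3*3 + 1
3 = 3*1 + 0  (stop)
So 1218/229 = [5; 3, 7, 3, 3].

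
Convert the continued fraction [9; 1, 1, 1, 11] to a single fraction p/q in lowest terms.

338/35

Fold from the inside: start with 11/1.
  1 + 1/11 = 12/11
  1 + 11/12 = 23/12
  1 + 12/23 = 35/23
  9 + 23/35 = 338/35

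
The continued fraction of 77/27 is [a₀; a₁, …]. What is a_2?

77 = 2·27 + 23   →  a_0 = 2
27 = 1·23 + 4   →  a_1 = 1
23 = 5·4 + 3   →  a_2 = 5

5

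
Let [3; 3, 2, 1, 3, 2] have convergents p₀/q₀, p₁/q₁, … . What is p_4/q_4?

122/37

Using pₖ = aₖpₖ₋₁ + pₖ₋₂, qₖ = aₖqₖ₋₁ + qₖ₋₂ (with p₋₁=1, p₋₂=0, q₋₁=0, q₋₂=1):
  k=0: a=3, p=3, q=1
  k=1: a=3, p=10, q=3
  k=2: a=2, p=23, q=7
  k=3: a=1, p=33, q=10
  k=4: a=3, p=122, q=37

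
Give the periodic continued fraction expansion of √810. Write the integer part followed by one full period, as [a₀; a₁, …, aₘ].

a₀ = ⌊√810⌋ = 28.

[28; 2, 5, 1, 4, 1, 5, 2, 56]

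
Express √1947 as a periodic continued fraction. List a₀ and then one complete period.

a₀ = ⌊√1947⌋ = 44.
With m₀=0, d₀=1 and mₖ₊₁ = dₖaₖ − mₖ, dₖ₊₁ = (n − mₖ₊₁²)/dₖ, aₖ₊₁ = ⌊(a₀+mₖ₊₁)/dₖ₊₁⌋:
  k=1: m=44, d=11, a=8
  k=2: m=44, d=1, a=88
d=1 and a=2a₀=88 at k=2, so the next step gives (m, d) = (44, 11) again — its k=1 value — and the period has length 2.

[44; 8, 88]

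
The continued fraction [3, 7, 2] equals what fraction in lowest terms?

47/15

Using pₖ = aₖpₖ₋₁ + pₖ₋₂ and qₖ = aₖqₖ₋₁ + qₖ₋₂:
  k=0: a=3, p=3, q=1
  k=1: a=7, p=22, q=7
  k=2: a=2, p=47, q=15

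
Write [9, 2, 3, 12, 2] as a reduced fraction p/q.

Using pₖ = aₖpₖ₋₁ + pₖ₋₂ and qₖ = aₖqₖ₋₁ + qₖ₋₂:
  k=0: a=9, p=9, q=1
  k=1: a=2, p=19, q=2
  k=2: a=3, p=66, q=7
  k=3: a=12, p=811, q=86
  k=4: a=2, p=1688, q=179

1688/179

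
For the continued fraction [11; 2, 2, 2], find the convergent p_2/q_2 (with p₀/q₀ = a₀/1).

57/5

Using pₖ = aₖpₖ₋₁ + pₖ₋₂, qₖ = aₖqₖ₋₁ + qₖ₋₂ (with p₋₁=1, p₋₂=0, q₋₁=0, q₋₂=1):
  k=0: a=11, p=11, q=1
  k=1: a=2, p=23, q=2
  k=2: a=2, p=57, q=5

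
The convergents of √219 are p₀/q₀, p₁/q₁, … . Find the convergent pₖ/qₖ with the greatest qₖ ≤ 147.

√219 = [14; 1, 3, 1, 28, …] (period length 4).
Convergents:
  p_0/q_0 = 14/1
  p_1/q_1 = 15/1
  p_2/q_2 = 59/4
  p_3/q_3 = 74/5
  p_4/q_4 = 2131/144
  p_5/q_5 = 2205/149
q_4 = 144 ≤ 147 < 149 = q_5, so the answer is 2131/144.

2131/144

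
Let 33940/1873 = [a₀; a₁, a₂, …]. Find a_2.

33940 = 18·1873 + 226   →  a_0 = 18
1873 = 8·226 + 65   →  a_1 = 8
226 = 3·65 + 31   →  a_2 = 3

3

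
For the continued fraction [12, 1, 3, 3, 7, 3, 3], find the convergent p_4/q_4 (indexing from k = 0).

1213/95

Using pₖ = aₖpₖ₋₁ + pₖ₋₂, qₖ = aₖqₖ₋₁ + qₖ₋₂ (with p₋₁=1, p₋₂=0, q₋₁=0, q₋₂=1):
  k=0: a=12, p=12, q=1
  k=1: a=1, p=13, q=1
  k=2: a=3, p=51, q=4
  k=3: a=3, p=166, q=13
  k=4: a=7, p=1213, q=95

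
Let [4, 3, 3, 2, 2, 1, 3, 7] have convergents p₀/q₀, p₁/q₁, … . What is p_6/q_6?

1261/293

Using pₖ = aₖpₖ₋₁ + pₖ₋₂, qₖ = aₖqₖ₋₁ + qₖ₋₂ (with p₋₁=1, p₋₂=0, q₋₁=0, q₋₂=1):
  k=0: a=4, p=4, q=1
  k=1: a=3, p=13, q=3
  k=2: a=3, p=43, q=10
  k=3: a=2, p=99, q=23
  k=4: a=2, p=241, q=56
  k=5: a=1, p=340, q=79
  k=6: a=3, p=1261, q=293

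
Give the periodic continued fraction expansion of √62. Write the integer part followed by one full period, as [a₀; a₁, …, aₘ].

[7; 1, 6, 1, 14]

a₀ = ⌊√62⌋ = 7.
With m₀=0, d₀=1 and mₖ₊₁ = dₖaₖ − mₖ, dₖ₊₁ = (n − mₖ₊₁²)/dₖ, aₖ₊₁ = ⌊(a₀+mₖ₊₁)/dₖ₊₁⌋:
  k=1: m=7, d=13, a=1
  k=2: m=6, d=2, a=6
  k=3: m=6, d=13, a=1
  k=4: m=7, d=1, a=14
d=1 and a=2a₀=14 at k=4, so the next step gives (m, d) = (7, 13) again — its k=1 value — and the period has length 4.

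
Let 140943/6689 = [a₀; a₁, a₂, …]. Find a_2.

140943 = 21·6689 + 474   →  a_0 = 21
6689 = 14·474 + 53   →  a_1 = 14
474 = 8·53 + 50   →  a_2 = 8

8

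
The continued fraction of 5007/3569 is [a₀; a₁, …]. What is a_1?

5007 = 1·3569 + 1438   →  a_0 = 1
3569 = 2·1438 + 693   →  a_1 = 2

2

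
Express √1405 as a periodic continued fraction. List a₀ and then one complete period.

a₀ = ⌊√1405⌋ = 37.

[37; 2, 14, 2, 74]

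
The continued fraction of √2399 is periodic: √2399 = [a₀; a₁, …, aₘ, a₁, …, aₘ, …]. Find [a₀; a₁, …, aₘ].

a₀ = ⌊√2399⌋ = 48.
With m₀=0, d₀=1 and mₖ₊₁ = dₖaₖ − mₖ, dₖ₊₁ = (n − mₖ₊₁²)/dₖ, aₖ₊₁ = ⌊(a₀+mₖ₊₁)/dₖ₊₁⌋:
  k=1: m=48, d=95, a=1
  k=2: m=47, d=2, a=47
  k=3: m=47, d=95, a=1
  k=4: m=48, d=1, a=96
d=1 and a=2a₀=96 at k=4, so the next step gives (m, d) = (48, 95) again — its k=1 value — and the period has length 4.

[48; 1, 47, 1, 96]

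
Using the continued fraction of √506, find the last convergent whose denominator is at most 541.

4049/180

√506 = [22; 2, 44, …] (period length 2).
Convergents:
  p_0/q_0 = 22/1
  p_1/q_1 = 45/2
  p_2/q_2 = 2002/89
  p_3/q_3 = 4049/180
  p_4/q_4 = 180158/8009
q_3 = 180 ≤ 541 < 8009 = q_4, so the answer is 4049/180.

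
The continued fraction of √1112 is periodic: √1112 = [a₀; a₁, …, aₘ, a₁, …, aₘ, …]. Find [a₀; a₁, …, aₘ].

[33; 2, 1, 7, 1, 2, 66]

a₀ = ⌊√1112⌋ = 33.
With m₀=0, d₀=1 and mₖ₊₁ = dₖaₖ − mₖ, dₖ₊₁ = (n − mₖ₊₁²)/dₖ, aₖ₊₁ = ⌊(a₀+mₖ₊₁)/dₖ₊₁⌋:
  k=1: m=33, d=23, a=2
  k=2: m=13, d=41, a=1
  k=3: m=28, d=8, a=7
  k=4: m=28, d=41, a=1
  k=5: m=13, d=23, a=2
  k=6: m=33, d=1, a=66
d=1 and a=2a₀=66 at k=6, so the next step gives (m, d) = (33, 23) again — its k=1 value — and the period has length 6.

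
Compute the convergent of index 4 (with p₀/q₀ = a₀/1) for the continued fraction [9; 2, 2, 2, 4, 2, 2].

499/53

Using pₖ = aₖpₖ₋₁ + pₖ₋₂, qₖ = aₖqₖ₋₁ + qₖ₋₂ (with p₋₁=1, p₋₂=0, q₋₁=0, q₋₂=1):
  k=0: a=9, p=9, q=1
  k=1: a=2, p=19, q=2
  k=2: a=2, p=47, q=5
  k=3: a=2, p=113, q=12
  k=4: a=4, p=499, q=53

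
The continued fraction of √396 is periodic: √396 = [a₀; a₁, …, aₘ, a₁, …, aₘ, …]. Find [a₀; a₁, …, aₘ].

a₀ = ⌊√396⌋ = 19.

[19; 1, 8, 1, 38]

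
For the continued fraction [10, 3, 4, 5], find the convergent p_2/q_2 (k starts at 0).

Using pₖ = aₖpₖ₋₁ + pₖ₋₂, qₖ = aₖqₖ₋₁ + qₖ₋₂ (with p₋₁=1, p₋₂=0, q₋₁=0, q₋₂=1):
  k=0: a=10, p=10, q=1
  k=1: a=3, p=31, q=3
  k=2: a=4, p=134, q=13

134/13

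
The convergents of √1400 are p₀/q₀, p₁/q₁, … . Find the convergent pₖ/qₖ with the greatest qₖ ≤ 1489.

√1400 = [37; 2, 2, 2, 74, …] (period length 4).
Convergents:
  p_0/q_0 = 37/1
  p_1/q_1 = 75/2
  p_2/q_2 = 187/5
  p_3/q_3 = 449/12
  p_4/q_4 = 33413/893
  p_5/q_5 = 67275/1798
q_4 = 893 ≤ 1489 < 1798 = q_5, so the answer is 33413/893.

33413/893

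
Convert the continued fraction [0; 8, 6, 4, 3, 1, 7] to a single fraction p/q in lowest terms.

Fold from the inside: start with 7/1.
  1 + 1/7 = 8/7
  3 + 7/8 = 31/8
  4 + 8/31 = 132/31
  6 + 31/132 = 823/132
  8 + 132/823 = 6716/823
  0 + 823/6716 = 823/6716

823/6716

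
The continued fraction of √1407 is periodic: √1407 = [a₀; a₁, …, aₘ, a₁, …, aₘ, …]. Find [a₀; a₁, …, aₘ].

a₀ = ⌊√1407⌋ = 37.
With m₀=0, d₀=1 and mₖ₊₁ = dₖaₖ − mₖ, dₖ₊₁ = (n − mₖ₊₁²)/dₖ, aₖ₊₁ = ⌊(a₀+mₖ₊₁)/dₖ₊₁⌋:
  k=1: m=37, d=38, a=1
  k=2: m=1, d=37, a=1
  k=3: m=36, d=3, a=24
  k=4: m=36, d=37, a=1
  k=5: m=1, d=38, a=1
  k=6: m=37, d=1, a=74
d=1 and a=2a₀=74 at k=6, so the next step gives (m, d) = (37, 38) again — its k=1 value — and the period has length 6.

[37; 1, 1, 24, 1, 1, 74]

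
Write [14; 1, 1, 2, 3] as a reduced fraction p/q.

Fold from the inside: start with 3/1.
  2 + 1/3 = 7/3
  1 + 3/7 = 10/7
  1 + 7/10 = 17/10
  14 + 10/17 = 248/17

248/17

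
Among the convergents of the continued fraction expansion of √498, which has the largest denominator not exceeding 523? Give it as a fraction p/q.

9395/421

√498 = [22; 3, 6, 22, 6, 3, 44, …] (period length 6).
Convergents:
  p_0/q_0 = 22/1
  p_1/q_1 = 67/3
  p_2/q_2 = 424/19
  p_3/q_3 = 9395/421
  p_4/q_4 = 56794/2545
q_3 = 421 ≤ 523 < 2545 = q_4, so the answer is 9395/421.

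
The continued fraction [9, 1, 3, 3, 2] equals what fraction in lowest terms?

Fold from the inside: start with 2/1.
  3 + 1/2 = 7/2
  3 + 2/7 = 23/7
  1 + 7/23 = 30/23
  9 + 23/30 = 293/30

293/30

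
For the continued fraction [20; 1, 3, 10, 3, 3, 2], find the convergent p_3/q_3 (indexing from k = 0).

851/41

Using pₖ = aₖpₖ₋₁ + pₖ₋₂, qₖ = aₖqₖ₋₁ + qₖ₋₂ (with p₋₁=1, p₋₂=0, q₋₁=0, q₋₂=1):
  k=0: a=20, p=20, q=1
  k=1: a=1, p=21, q=1
  k=2: a=3, p=83, q=4
  k=3: a=10, p=851, q=41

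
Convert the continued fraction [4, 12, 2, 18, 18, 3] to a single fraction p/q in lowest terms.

103981/25485

Fold from the inside: start with 3/1.
  18 + 1/3 = 55/3
  18 + 3/55 = 993/55
  2 + 55/993 = 2041/993
  12 + 993/2041 = 25485/2041
  4 + 2041/25485 = 103981/25485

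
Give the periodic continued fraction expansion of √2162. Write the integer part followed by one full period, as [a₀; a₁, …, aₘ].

a₀ = ⌊√2162⌋ = 46.
With m₀=0, d₀=1 and mₖ₊₁ = dₖaₖ − mₖ, dₖ₊₁ = (n − mₖ₊₁²)/dₖ, aₖ₊₁ = ⌊(a₀+mₖ₊₁)/dₖ₊₁⌋:
  k=1: m=46, d=46, a=2
  k=2: m=46, d=1, a=92
d=1 and a=2a₀=92 at k=2, so the next step gives (m, d) = (46, 46) again — its k=1 value — and the period has length 2.

[46; 2, 92]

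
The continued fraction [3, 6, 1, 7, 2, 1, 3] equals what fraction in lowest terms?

Fold from the inside: start with 3/1.
  1 + 1/3 = 4/3
  2 + 3/4 = 11/4
  7 + 4/11 = 81/11
  1 + 11/81 = 92/81
  6 + 81/92 = 633/92
  3 + 92/633 = 1991/633

1991/633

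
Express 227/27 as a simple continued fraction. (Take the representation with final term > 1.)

227 = 8×27 + 11
27 = 2×11 + 5
11 = 2×5 + 1
5 = 5×1 + 0  (stop)
So 227/27 = [8; 2, 2, 5].

[8; 2, 2, 5]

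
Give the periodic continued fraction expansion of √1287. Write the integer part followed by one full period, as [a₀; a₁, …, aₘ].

[35; 1, 6, 1, 70]

a₀ = ⌊√1287⌋ = 35.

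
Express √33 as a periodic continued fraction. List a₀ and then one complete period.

[5; 1, 2, 1, 10]

a₀ = ⌊√33⌋ = 5.
With m₀=0, d₀=1 and mₖ₊₁ = dₖaₖ − mₖ, dₖ₊₁ = (n − mₖ₊₁²)/dₖ, aₖ₊₁ = ⌊(a₀+mₖ₊₁)/dₖ₊₁⌋:
  k=1: m=5, d=8, a=1
  k=2: m=3, d=3, a=2
  k=3: m=3, d=8, a=1
  k=4: m=5, d=1, a=10
d=1 and a=2a₀=10 at k=4, so the next step gives (m, d) = (5, 8) again — its k=1 value — and the period has length 4.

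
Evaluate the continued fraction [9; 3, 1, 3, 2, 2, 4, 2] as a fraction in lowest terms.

Using pₖ = aₖpₖ₋₁ + pₖ₋₂ and qₖ = aₖqₖ₋₁ + qₖ₋₂:
  k=0: a=9, p=9, q=1
  k=1: a=3, p=28, q=3
  k=2: a=1, p=37, q=4
  k=3: a=3, p=139, q=15
  k=4: a=2, p=315, q=34
  k=5: a=2, p=769, q=83
  k=6: a=4, p=3391, q=366
  k=7: a=2, p=7551, q=815

7551/815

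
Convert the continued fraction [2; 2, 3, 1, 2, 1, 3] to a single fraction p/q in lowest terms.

310/127

Fold from the inside: start with 3/1.
  1 + 1/3 = 4/3
  2 + 3/4 = 11/4
  1 + 4/11 = 15/11
  3 + 11/15 = 56/15
  2 + 15/56 = 127/56
  2 + 56/127 = 310/127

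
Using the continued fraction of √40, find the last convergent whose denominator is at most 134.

721/114

√40 = [6; 3, 12, …] (period length 2).
Convergents:
  p_0/q_0 = 6/1
  p_1/q_1 = 19/3
  p_2/q_2 = 234/37
  p_3/q_3 = 721/114
  p_4/q_4 = 8886/1405
q_3 = 114 ≤ 134 < 1405 = q_4, so the answer is 721/114.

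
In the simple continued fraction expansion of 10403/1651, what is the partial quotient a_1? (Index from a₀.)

10403 = 6·1651 + 497   →  a_0 = 6
1651 = 3·497 + 160   →  a_1 = 3

3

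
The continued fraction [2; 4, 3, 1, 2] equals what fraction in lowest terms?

105/47

Using pₖ = aₖpₖ₋₁ + pₖ₋₂ and qₖ = aₖqₖ₋₁ + qₖ₋₂:
  k=0: a=2, p=2, q=1
  k=1: a=4, p=9, q=4
  k=2: a=3, p=29, q=13
  k=3: a=1, p=38, q=17
  k=4: a=2, p=105, q=47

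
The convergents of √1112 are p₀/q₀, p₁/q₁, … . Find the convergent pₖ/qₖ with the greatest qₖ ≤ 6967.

165933/4976

√1112 = [33; 2, 1, 7, 1, 2, 66, …] (period length 6).
Convergents:
  p_0/q_0 = 33/1
  p_1/q_1 = 67/2
  p_2/q_2 = 100/3
  p_3/q_3 = 767/23
  p_4/q_4 = 867/26
  p_5/q_5 = 2501/75
  p_6/q_6 = 165933/4976
  p_7/q_7 = 334367/10027
q_6 = 4976 ≤ 6967 < 10027 = q_7, so the answer is 165933/4976.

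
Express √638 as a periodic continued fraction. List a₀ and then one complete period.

a₀ = ⌊√638⌋ = 25.

[25; 3, 1, 6, 2, 6, 1, 3, 50]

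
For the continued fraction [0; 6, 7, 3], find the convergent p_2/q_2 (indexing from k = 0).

7/43

Using pₖ = aₖpₖ₋₁ + pₖ₋₂, qₖ = aₖqₖ₋₁ + qₖ₋₂ (with p₋₁=1, p₋₂=0, q₋₁=0, q₋₂=1):
  k=0: a=0, p=0, q=1
  k=1: a=6, p=1, q=6
  k=2: a=7, p=7, q=43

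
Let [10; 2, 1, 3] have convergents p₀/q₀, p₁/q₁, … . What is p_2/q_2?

Using pₖ = aₖpₖ₋₁ + pₖ₋₂, qₖ = aₖqₖ₋₁ + qₖ₋₂ (with p₋₁=1, p₋₂=0, q₋₁=0, q₋₂=1):
  k=0: a=10, p=10, q=1
  k=1: a=2, p=21, q=2
  k=2: a=1, p=31, q=3

31/3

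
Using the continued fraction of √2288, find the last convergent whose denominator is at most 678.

27504/575

√2288 = [47; 1, 4, 1, 94, …] (period length 4).
Convergents:
  p_0/q_0 = 47/1
  p_1/q_1 = 48/1
  p_2/q_2 = 239/5
  p_3/q_3 = 287/6
  p_4/q_4 = 27217/569
  p_5/q_5 = 27504/575
  p_6/q_6 = 137233/2869
q_5 = 575 ≤ 678 < 2869 = q_6, so the answer is 27504/575.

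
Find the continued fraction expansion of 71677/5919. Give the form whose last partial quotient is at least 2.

71677 = 12×5919 + 649
5919 = 9×649 + 78
649 = 8×78 + 25
78 = 3×25 + 3
25 = 8×3 + 1
3 = 3×1 + 0  (stop)
So 71677/5919 = [12; 9, 8, 3, 8, 3].

[12; 9, 8, 3, 8, 3]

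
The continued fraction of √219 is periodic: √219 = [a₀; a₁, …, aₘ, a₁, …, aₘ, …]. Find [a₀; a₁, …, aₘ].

[14; 1, 3, 1, 28]

a₀ = ⌊√219⌋ = 14.
With m₀=0, d₀=1 and mₖ₊₁ = dₖaₖ − mₖ, dₖ₊₁ = (n − mₖ₊₁²)/dₖ, aₖ₊₁ = ⌊(a₀+mₖ₊₁)/dₖ₊₁⌋:
  k=1: m=14, d=23, a=1
  k=2: m=9, d=6, a=3
  k=3: m=9, d=23, a=1
  k=4: m=14, d=1, a=28
d=1 and a=2a₀=28 at k=4, so the next step gives (m, d) = (14, 23) again — its k=1 value — and the period has length 4.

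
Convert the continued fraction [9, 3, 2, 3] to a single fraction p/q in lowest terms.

Fold from the inside: start with 3/1.
  2 + 1/3 = 7/3
  3 + 3/7 = 24/7
  9 + 7/24 = 223/24

223/24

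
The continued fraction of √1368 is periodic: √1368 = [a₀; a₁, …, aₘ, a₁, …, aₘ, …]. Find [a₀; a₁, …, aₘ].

[36; 1, 72]

a₀ = ⌊√1368⌋ = 36.
With m₀=0, d₀=1 and mₖ₊₁ = dₖaₖ − mₖ, dₖ₊₁ = (n − mₖ₊₁²)/dₖ, aₖ₊₁ = ⌊(a₀+mₖ₊₁)/dₖ₊₁⌋:
  k=1: m=36, d=72, a=1
  k=2: m=36, d=1, a=72
d=1 and a=2a₀=72 at k=2, so the next step gives (m, d) = (36, 72) again — its k=1 value — and the period has length 2.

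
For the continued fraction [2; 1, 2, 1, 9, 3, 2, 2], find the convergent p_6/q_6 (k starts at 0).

Using pₖ = aₖpₖ₋₁ + pₖ₋₂, qₖ = aₖqₖ₋₁ + qₖ₋₂ (with p₋₁=1, p₋₂=0, q₋₁=0, q₋₂=1):
  k=0: a=2, p=2, q=1
  k=1: a=1, p=3, q=1
  k=2: a=2, p=8, q=3
  k=3: a=1, p=11, q=4
  k=4: a=9, p=107, q=39
  k=5: a=3, p=332, q=121
  k=6: a=2, p=771, q=281

771/281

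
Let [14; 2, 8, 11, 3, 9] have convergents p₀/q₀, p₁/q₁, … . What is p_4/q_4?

Using pₖ = aₖpₖ₋₁ + pₖ₋₂, qₖ = aₖqₖ₋₁ + qₖ₋₂ (with p₋₁=1, p₋₂=0, q₋₁=0, q₋₂=1):
  k=0: a=14, p=14, q=1
  k=1: a=2, p=29, q=2
  k=2: a=8, p=246, q=17
  k=3: a=11, p=2735, q=189
  k=4: a=3, p=8451, q=584

8451/584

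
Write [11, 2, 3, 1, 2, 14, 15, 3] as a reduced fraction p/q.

Using pₖ = aₖpₖ₋₁ + pₖ₋₂ and qₖ = aₖqₖ₋₁ + qₖ₋₂:
  k=0: a=11, p=11, q=1
  k=1: a=2, p=23, q=2
  k=2: a=3, p=80, q=7
  k=3: a=1, p=103, q=9
  k=4: a=2, p=286, q=25
  k=5: a=14, p=4107, q=359
  k=6: a=15, p=61891, q=5410
  k=7: a=3, p=189780, q=16589

189780/16589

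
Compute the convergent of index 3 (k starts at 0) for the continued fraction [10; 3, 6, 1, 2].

227/22

Using pₖ = aₖpₖ₋₁ + pₖ₋₂, qₖ = aₖqₖ₋₁ + qₖ₋₂ (with p₋₁=1, p₋₂=0, q₋₁=0, q₋₂=1):
  k=0: a=10, p=10, q=1
  k=1: a=3, p=31, q=3
  k=2: a=6, p=196, q=19
  k=3: a=1, p=227, q=22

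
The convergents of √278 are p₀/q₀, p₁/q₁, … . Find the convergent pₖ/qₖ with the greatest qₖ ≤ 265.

2501/150

√278 = [16; 1, 2, 16, 2, 1, 32, …] (period length 6).
Convergents:
  p_0/q_0 = 16/1
  p_1/q_1 = 17/1
  p_2/q_2 = 50/3
  p_3/q_3 = 817/49
  p_4/q_4 = 1684/101
  p_5/q_5 = 2501/150
  p_6/q_6 = 81716/4901
q_5 = 150 ≤ 265 < 4901 = q_6, so the answer is 2501/150.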